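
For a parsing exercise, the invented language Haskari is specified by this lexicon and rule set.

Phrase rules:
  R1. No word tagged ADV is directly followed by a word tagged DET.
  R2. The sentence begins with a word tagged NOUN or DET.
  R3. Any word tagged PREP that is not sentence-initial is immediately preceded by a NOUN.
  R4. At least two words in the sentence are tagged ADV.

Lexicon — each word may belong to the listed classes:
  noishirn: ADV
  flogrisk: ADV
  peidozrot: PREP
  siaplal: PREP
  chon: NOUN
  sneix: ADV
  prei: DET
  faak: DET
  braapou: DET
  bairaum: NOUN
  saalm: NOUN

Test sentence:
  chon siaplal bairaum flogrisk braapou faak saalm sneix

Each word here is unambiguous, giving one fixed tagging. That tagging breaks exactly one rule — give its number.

Fixed tagging: NOUN PREP NOUN ADV DET DET NOUN ADV.
Rule check: R1 ✗, R2 ✓, R3 ✓, R4 ✓.
Only rule 1 fails.

1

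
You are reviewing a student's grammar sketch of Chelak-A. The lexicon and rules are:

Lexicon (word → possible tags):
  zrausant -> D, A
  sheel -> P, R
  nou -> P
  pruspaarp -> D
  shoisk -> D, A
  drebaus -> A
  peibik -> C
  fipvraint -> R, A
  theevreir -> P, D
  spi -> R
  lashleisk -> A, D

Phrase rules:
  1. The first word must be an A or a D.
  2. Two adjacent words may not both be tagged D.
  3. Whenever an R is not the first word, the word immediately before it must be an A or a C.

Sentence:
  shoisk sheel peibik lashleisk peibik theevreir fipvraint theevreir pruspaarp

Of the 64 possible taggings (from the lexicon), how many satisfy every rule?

Candidates per position — 1:shoisk {D,A}; 2:sheel {P,R}; 3:peibik {C}; 4:lashleisk {A,D}; 5:peibik {C}; 6:theevreir {P,D}; 7:fipvraint {R,A}; 8:theevreir {P,D}; 9:pruspaarp {D}.
There are 64 candidate sequences in total.
Checking each against the rules leaves 12 sequences.
Count = 12.

12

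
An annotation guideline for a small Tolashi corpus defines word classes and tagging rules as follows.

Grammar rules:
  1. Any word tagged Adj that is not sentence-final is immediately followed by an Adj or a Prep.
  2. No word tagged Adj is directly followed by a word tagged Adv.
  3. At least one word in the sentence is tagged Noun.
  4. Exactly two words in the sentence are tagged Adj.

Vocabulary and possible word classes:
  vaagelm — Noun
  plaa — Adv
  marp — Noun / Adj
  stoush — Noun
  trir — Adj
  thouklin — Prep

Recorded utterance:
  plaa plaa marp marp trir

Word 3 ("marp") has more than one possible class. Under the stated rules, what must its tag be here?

Noun

Candidates per position — 1:plaa {Adv}; 2:plaa {Adv}; 3:marp {Noun,Adj}; 4:marp {Noun,Adj}; 5:trir {Adj}.
Position 3: the remaining choice is settled jointly with positions 4 — only Noun at position 3 is part of a tagging that satisfies every rule.
The only consistent sequence is: Adv Adv Noun Adj Adj.
Check: rule 1 satisfied; rule 2 satisfied; rule 3 satisfied; rule 4 satisfied.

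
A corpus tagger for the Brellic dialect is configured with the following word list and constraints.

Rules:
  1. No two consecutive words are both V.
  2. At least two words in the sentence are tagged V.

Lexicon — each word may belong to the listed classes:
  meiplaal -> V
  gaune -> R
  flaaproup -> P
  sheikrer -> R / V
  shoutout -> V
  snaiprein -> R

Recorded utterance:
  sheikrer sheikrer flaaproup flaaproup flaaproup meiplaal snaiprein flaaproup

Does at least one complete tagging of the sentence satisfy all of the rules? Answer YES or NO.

YES

Candidates per position — 1:sheikrer {R,V}; 2:sheikrer {R,V}; 3:flaaproup {P}; 4:flaaproup {P}; 5:flaaproup {P}; 6:meiplaal {V}; 7:snaiprein {R}; 8:flaaproup {P}.
One satisfying assignment: R V P P P V R P.
Check: rule 1 ok; rule 2 ok.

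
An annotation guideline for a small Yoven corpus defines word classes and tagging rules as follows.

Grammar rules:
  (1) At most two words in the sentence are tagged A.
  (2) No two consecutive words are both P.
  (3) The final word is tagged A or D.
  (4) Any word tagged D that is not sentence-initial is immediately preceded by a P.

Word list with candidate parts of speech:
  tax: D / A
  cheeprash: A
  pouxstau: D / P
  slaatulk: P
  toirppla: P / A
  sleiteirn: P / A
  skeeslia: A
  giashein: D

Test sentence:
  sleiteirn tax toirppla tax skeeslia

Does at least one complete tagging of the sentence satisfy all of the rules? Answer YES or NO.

Candidates per position — 1:sleiteirn {P,A}; 2:tax {D,A}; 3:toirppla {P,A}; 4:tax {D,A}; 5:skeeslia {A}.
One satisfying assignment: P A P D A.
Rule-by-rule: rule 1 ok; rule 2 ok; rule 3 ok; rule 4 ok.

YES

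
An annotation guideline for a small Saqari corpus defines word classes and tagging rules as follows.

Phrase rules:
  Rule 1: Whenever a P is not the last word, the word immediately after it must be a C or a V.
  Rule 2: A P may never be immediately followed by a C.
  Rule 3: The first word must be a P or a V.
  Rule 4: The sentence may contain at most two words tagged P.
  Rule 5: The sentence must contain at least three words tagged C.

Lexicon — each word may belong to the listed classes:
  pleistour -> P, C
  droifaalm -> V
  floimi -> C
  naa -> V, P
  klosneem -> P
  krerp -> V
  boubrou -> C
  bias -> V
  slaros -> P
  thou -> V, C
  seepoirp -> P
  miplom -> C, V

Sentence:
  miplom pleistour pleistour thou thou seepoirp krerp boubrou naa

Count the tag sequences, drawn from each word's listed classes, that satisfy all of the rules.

Candidates per position — 1:miplom {C,V}; 2:pleistour {P,C}; 3:pleistour {P,C}; 4:thou {V,C}; 5:thou {V,C}; 6:seepoirp {P}; 7:krerp {V}; 8:boubrou {C}; 9:naa {V,P}.
There are 64 candidate sequences in total.
Checking each against the rules leaves 9 sequences.
Count = 9.

9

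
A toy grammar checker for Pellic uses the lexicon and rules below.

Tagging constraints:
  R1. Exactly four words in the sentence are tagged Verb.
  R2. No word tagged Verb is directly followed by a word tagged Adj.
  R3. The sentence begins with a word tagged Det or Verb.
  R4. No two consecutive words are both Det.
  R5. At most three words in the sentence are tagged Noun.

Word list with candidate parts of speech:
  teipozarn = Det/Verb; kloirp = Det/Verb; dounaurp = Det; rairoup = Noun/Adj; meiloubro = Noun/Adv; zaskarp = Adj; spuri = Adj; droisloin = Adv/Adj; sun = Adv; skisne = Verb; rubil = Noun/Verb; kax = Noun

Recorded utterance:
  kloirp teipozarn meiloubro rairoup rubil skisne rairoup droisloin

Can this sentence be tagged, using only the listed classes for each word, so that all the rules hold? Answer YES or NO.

YES

Candidates per position — 1:kloirp {Det,Verb}; 2:teipozarn {Det,Verb}; 3:meiloubro {Noun,Adv}; 4:rairoup {Noun,Adj}; 5:rubil {Noun,Verb}; 6:skisne {Verb}; 7:rairoup {Noun,Adj}; 8:droisloin {Adv,Adj}.
One satisfying assignment: Verb Verb Adv Noun Verb Verb Noun Adv.
Verifying each rule — rule 1 ok; rule 2 ok; rule 3 ok; rule 4 ok; rule 5 ok.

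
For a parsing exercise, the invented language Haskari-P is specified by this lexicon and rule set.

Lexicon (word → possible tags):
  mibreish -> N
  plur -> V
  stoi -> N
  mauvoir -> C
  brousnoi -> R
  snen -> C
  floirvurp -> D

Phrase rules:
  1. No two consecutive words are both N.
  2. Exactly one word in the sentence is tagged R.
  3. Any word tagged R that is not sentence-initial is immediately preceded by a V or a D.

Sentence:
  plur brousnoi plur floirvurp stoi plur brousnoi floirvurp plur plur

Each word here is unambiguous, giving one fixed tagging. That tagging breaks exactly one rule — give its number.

Fixed tagging: V R V D N V R D V V.
Applying the rules: R1 holds, R2 violated, R3 holds.
Only rule 2 fails.

2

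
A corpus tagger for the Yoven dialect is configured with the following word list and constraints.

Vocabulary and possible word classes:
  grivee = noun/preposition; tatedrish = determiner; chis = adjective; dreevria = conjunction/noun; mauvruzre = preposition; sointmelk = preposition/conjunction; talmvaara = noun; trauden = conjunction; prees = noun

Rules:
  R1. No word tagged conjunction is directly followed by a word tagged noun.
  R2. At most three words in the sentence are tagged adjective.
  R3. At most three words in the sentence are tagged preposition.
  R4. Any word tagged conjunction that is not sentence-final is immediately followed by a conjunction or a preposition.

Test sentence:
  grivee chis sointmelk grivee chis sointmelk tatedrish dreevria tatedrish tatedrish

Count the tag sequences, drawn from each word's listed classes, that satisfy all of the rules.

Candidates per position — 1:grivee {noun,preposition}; 2:chis {adjective}; 3:sointmelk {preposition,conjunction}; 4:grivee {noun,preposition}; 5:chis {adjective}; 6:sointmelk {preposition,conjunction}; 7:tatedrish {determiner}; 8:dreevria {conjunction,noun}; 9:tatedrish {determiner}; 10:tatedrish {determiner}.
There are 32 candidate sequences in total.
The sequences that satisfy every rule: noun adjective preposition noun adjective preposition determiner noun determiner determiner; noun adjective preposition preposition adjective preposition determiner noun determiner determiner; noun adjective conjunction preposition adjective preposition determiner noun determiner determiner; preposition adjective preposition noun adjective preposition determiner noun determiner determiner; preposition adjective conjunction preposition adjective preposition determiner noun determiner determiner.
Count = 5.

5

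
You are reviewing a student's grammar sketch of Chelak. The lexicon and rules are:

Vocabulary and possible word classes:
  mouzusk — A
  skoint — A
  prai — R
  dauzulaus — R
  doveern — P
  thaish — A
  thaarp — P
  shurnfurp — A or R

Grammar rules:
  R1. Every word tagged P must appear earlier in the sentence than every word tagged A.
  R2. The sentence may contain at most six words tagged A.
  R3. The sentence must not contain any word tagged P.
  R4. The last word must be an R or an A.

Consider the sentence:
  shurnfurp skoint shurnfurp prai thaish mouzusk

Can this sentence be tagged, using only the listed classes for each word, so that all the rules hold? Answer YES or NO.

YES

Candidates per position — 1:shurnfurp {A,R}; 2:skoint {A}; 3:shurnfurp {A,R}; 4:prai {R}; 5:thaish {A}; 6:mouzusk {A}.
One satisfying assignment: A A A R A A.
Check: rule 1 ok; rule 2 ok; rule 3 ok; rule 4 ok.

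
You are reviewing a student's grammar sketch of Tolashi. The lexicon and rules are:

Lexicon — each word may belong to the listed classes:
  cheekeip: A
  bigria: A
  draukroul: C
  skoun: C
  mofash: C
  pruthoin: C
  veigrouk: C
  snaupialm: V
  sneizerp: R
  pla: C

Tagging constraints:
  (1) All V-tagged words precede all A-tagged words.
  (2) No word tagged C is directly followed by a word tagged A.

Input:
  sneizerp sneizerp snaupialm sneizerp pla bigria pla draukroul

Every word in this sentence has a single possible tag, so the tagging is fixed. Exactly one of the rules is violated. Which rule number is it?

2

Fixed tagging: R R V R C A C C.
Applying the rules: R1 pass, R2 fail.
Only rule 2 fails.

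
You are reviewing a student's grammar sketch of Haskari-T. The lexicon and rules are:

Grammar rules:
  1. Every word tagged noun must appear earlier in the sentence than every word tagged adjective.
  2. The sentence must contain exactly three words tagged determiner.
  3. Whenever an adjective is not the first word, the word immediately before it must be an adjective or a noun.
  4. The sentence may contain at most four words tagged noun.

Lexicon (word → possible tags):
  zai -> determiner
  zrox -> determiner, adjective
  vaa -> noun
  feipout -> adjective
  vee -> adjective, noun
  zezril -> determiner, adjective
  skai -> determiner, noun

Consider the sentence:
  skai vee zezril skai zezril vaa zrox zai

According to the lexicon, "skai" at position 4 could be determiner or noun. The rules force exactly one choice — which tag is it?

noun

Candidates per position — 1:skai {determiner,noun}; 2:vee {adjective,noun}; 3:zezril {determiner,adjective}; 4:skai {determiner,noun}; 5:zezril {determiner,adjective}; 6:vaa {noun}; 7:zrox {determiner,adjective}; 8:zai {determiner}.
Position 2: tagging it adjective would leave rule 1 unsatisfiable, so it must be noun.
Position 3: tagging it adjective would leave rule 1 unsatisfiable, so it must be determiner.
Position 5: tagging it adjective would leave rule 1 unsatisfiable, so it must be determiner.
Position 7: tagging it determiner would leave rule 2 unsatisfiable, so it must be adjective.
Position 1: tagging it determiner would leave rule 2 unsatisfiable, so it must be noun.
Position 4: tagging it determiner would leave rule 2 unsatisfiable, so it must be noun.
The unique satisfying tagging is: noun noun determiner noun determiner noun adjective determiner.
Check: rule 1 satisfied; rule 2 satisfied; rule 3 satisfied; rule 4 satisfied.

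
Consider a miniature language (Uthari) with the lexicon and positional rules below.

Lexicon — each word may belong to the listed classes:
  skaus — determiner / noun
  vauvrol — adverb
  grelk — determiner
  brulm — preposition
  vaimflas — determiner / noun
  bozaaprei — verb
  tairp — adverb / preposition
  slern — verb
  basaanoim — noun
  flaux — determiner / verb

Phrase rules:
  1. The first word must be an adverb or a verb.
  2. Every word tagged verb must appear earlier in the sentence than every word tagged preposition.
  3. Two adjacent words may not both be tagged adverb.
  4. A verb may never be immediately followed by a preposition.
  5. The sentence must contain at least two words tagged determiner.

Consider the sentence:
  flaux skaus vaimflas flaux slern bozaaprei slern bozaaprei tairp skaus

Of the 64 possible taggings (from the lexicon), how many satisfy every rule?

Candidates per position — 1:flaux {determiner,verb}; 2:skaus {determiner,noun}; 3:vaimflas {determiner,noun}; 4:flaux {determiner,verb}; 5:slern {verb}; 6:bozaaprei {verb}; 7:slern {verb}; 8:bozaaprei {verb}; 9:tairp {adverb,preposition}; 10:skaus {determiner,noun}.
There are 64 candidate sequences in total.
Checking each against the rules leaves 11 sequences.
Count = 11.

11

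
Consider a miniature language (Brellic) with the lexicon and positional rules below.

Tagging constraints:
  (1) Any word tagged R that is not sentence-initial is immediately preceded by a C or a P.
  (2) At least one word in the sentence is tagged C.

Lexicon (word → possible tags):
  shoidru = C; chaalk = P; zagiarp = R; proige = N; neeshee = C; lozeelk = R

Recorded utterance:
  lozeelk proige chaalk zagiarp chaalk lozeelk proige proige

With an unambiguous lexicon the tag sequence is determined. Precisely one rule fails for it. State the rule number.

2

Fixed tagging: R N P R P R N N.
Checking each rule: R1 pass, R2 fail.
Only rule 2 fails.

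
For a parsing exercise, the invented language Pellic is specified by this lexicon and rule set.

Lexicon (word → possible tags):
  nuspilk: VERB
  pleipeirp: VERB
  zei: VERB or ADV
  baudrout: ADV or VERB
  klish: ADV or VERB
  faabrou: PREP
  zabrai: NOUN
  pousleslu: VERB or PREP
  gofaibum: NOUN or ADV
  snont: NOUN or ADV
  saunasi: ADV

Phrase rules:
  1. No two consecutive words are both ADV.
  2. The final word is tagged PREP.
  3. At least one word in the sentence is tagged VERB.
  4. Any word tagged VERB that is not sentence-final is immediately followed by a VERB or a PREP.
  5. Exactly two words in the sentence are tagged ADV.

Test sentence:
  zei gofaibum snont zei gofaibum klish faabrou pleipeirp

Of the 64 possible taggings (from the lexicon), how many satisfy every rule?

0

Candidates per position — 1:zei {VERB,ADV}; 2:gofaibum {NOUN,ADV}; 3:snont {NOUN,ADV}; 4:zei {VERB,ADV}; 5:gofaibum {NOUN,ADV}; 6:klish {ADV,VERB}; 7:faabrou {PREP}; 8:pleipeirp {VERB}.
There are 64 candidate sequences in total.
Rule 2 cannot be satisfied by any choice of tags from the lexicon.
So there is no consistent tagging.
Count = 0.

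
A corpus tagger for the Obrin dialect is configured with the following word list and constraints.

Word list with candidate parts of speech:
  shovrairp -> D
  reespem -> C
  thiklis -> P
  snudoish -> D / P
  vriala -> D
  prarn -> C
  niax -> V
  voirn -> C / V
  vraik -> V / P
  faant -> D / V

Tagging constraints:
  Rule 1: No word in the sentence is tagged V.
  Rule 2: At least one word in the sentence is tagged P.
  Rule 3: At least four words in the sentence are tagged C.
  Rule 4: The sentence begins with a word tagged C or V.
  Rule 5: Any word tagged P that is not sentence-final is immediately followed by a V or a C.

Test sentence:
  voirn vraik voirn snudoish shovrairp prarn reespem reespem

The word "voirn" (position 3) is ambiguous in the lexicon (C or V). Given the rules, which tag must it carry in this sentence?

C

Candidates per position — 1:voirn {C,V}; 2:vraik {V,P}; 3:voirn {C,V}; 4:snudoish {D,P}; 5:shovrairp {D}; 6:prarn {C}; 7:reespem {C}; 8:reespem {C}.
If word 1 were V, no tagging could satisfy rule 1; so word 1 is C.
If word 2 were V, no tagging could satisfy rule 1; so word 2 is P.
If word 3 were V, no tagging could satisfy rule 1; so word 3 is C.
If word 4 were P, no tagging could satisfy rule 5; so word 4 is D.
The only consistent sequence is: C P C D D C C C.
Check: rule 1 ok; rule 2 ok; rule 3 ok; rule 4 ok; rule 5 ok.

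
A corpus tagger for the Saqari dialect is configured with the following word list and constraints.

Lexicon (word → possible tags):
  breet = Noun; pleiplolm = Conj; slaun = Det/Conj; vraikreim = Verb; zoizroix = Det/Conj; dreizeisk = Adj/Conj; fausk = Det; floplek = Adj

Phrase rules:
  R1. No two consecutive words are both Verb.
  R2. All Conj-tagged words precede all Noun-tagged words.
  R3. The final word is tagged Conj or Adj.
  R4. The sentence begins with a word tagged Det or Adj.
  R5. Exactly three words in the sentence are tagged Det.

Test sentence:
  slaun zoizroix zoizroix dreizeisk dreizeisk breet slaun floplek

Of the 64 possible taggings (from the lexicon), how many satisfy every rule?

8

Candidates per position — 1:slaun {Det,Conj}; 2:zoizroix {Det,Conj}; 3:zoizroix {Det,Conj}; 4:dreizeisk {Adj,Conj}; 5:dreizeisk {Adj,Conj}; 6:breet {Noun}; 7:slaun {Det,Conj}; 8:floplek {Adj}.
There are 64 candidate sequences in total.
Checking each against the rules leaves 8 sequences.
Count = 8.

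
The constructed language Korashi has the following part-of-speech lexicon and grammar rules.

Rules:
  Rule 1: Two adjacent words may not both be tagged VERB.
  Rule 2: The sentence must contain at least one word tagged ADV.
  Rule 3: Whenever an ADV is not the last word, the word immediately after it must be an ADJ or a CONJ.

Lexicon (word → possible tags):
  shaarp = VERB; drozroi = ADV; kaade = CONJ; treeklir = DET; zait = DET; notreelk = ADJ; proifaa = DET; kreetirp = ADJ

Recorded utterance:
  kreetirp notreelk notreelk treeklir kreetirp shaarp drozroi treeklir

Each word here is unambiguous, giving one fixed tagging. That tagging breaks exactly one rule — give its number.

3

Fixed tagging: ADJ ADJ ADJ DET ADJ VERB ADV DET.
Applying the rules: R1 ✓, R2 ✓, R3 ✗.
Only rule 3 fails.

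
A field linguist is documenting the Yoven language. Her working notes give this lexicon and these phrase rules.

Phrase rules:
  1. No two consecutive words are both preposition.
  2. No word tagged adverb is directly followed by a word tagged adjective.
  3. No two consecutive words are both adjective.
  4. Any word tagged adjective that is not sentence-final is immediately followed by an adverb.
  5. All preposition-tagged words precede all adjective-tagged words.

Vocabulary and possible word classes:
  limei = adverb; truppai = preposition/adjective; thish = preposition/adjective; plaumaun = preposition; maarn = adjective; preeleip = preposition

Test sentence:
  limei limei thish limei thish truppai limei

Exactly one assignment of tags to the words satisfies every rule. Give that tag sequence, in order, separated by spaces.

adverb adverb preposition adverb preposition adjective adverb

Candidates per position — 1:limei {adverb}; 2:limei {adverb}; 3:thish {preposition,adjective}; 4:limei {adverb}; 5:thish {preposition,adjective}; 6:truppai {preposition,adjective}; 7:limei {adverb}.
Position 3: tagging it adjective would leave rule 2 unsatisfiable, so it must be preposition.
Position 5: tagging it adjective would leave rule 2 unsatisfiable, so it must be preposition.
Position 6: tagging it preposition would leave rule 1 unsatisfiable, so it must be adjective.
The only consistent sequence is: adverb adverb preposition adverb preposition adjective adverb.
Verifying each rule — rule 1 holds; rule 2 holds; rule 3 holds; rule 4 holds; rule 5 holds.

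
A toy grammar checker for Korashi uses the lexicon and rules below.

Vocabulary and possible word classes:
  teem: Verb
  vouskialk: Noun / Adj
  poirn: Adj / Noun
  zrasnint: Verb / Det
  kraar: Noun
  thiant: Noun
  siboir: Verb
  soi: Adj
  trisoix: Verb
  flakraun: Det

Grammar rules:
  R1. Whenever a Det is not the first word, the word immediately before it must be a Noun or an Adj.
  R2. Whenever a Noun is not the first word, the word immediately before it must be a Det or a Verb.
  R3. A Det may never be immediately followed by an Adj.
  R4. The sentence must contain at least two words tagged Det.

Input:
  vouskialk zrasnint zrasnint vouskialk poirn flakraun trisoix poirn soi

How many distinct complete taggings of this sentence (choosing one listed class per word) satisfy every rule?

Candidates per position — 1:vouskialk {Noun,Adj}; 2:zrasnint {Verb,Det}; 3:zrasnint {Verb,Det}; 4:vouskialk {Noun,Adj}; 5:poirn {Adj,Noun}; 6:flakraun {Det}; 7:trisoix {Verb}; 8:poirn {Adj,Noun}; 9:soi {Adj}.
There are 64 candidate sequences in total.
Checking each against the rules leaves 8 sequences.
Count = 8.

8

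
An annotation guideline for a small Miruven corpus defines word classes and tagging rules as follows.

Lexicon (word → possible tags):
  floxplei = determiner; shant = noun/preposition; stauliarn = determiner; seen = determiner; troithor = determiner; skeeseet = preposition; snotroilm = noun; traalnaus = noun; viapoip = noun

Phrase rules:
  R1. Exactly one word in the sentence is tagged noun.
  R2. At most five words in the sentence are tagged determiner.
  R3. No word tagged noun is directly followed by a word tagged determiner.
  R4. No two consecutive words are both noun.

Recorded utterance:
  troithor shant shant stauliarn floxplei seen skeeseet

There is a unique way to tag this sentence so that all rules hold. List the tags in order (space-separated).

determiner noun preposition determiner determiner determiner preposition

Candidates per position — 1:troithor {determiner}; 2:shant {noun,preposition}; 3:shant {noun,preposition}; 4:stauliarn {determiner}; 5:floxplei {determiner}; 6:seen {determiner}; 7:skeeseet {preposition}.
If word 3 were noun, no tagging could satisfy rule 3; so word 3 is preposition.
If word 2 were preposition, no tagging could satisfy rule 1; so word 2 is noun.
The unique satisfying tagging is: determiner noun preposition determiner determiner determiner preposition.
Check: rule 1 ok; rule 2 ok; rule 3 ok; rule 4 ok.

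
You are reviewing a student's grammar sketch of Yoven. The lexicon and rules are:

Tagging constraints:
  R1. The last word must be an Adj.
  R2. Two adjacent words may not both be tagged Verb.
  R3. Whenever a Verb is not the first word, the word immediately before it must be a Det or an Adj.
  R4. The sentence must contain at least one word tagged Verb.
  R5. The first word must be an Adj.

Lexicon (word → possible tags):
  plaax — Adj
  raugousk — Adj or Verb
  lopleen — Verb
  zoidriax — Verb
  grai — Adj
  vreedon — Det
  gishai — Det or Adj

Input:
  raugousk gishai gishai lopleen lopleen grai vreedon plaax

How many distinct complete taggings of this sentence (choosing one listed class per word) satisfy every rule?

0

Candidates per position — 1:raugousk {Adj,Verb}; 2:gishai {Det,Adj}; 3:gishai {Det,Adj}; 4:lopleen {Verb}; 5:lopleen {Verb}; 6:grai {Adj}; 7:vreedon {Det}; 8:plaax {Adj}.
There are 8 candidate sequences in total.
Rule 2 cannot be satisfied by any choice of tags from the lexicon.
So there is no consistent tagging.
Count = 0.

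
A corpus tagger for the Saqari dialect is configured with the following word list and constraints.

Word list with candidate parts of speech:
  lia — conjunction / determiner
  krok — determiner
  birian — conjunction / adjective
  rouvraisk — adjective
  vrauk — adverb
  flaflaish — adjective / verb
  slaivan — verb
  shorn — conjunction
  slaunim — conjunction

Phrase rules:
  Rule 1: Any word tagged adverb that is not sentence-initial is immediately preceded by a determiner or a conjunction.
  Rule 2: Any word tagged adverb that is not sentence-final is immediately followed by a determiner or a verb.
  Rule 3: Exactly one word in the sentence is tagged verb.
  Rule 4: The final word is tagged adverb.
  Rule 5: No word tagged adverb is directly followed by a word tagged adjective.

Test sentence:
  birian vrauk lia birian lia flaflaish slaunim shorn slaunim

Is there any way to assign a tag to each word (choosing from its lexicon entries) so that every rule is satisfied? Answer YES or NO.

NO

Candidates per position — 1:birian {conjunction,adjective}; 2:vrauk {adverb}; 3:lia {conjunction,determiner}; 4:birian {conjunction,adjective}; 5:lia {conjunction,determiner}; 6:flaflaish {adjective,verb}; 7:slaunim {conjunction}; 8:shorn {conjunction}; 9:slaunim {conjunction}.
Rule 4 cannot be satisfied by any choice of tags from the lexicon.
So there is no consistent tagging.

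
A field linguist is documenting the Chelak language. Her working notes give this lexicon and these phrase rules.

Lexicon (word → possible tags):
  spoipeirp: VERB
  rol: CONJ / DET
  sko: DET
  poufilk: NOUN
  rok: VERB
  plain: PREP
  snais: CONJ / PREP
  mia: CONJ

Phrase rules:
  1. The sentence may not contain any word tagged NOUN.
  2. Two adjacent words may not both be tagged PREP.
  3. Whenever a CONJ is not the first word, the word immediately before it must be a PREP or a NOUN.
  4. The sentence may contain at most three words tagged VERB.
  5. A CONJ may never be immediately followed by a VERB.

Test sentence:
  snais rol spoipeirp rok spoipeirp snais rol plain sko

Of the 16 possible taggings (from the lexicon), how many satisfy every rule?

4

Candidates per position — 1:snais {CONJ,PREP}; 2:rol {CONJ,DET}; 3:spoipeirp {VERB}; 4:rok {VERB}; 5:spoipeirp {VERB}; 6:snais {CONJ,PREP}; 7:rol {CONJ,DET}; 8:plain {PREP}; 9:sko {DET}.
There are 16 candidate sequences in total.
The sequences that satisfy every rule: CONJ DET VERB VERB VERB PREP CONJ PREP DET; CONJ DET VERB VERB VERB PREP DET PREP DET; PREP DET VERB VERB VERB PREP CONJ PREP DET; PREP DET VERB VERB VERB PREP DET PREP DET.
Count = 4.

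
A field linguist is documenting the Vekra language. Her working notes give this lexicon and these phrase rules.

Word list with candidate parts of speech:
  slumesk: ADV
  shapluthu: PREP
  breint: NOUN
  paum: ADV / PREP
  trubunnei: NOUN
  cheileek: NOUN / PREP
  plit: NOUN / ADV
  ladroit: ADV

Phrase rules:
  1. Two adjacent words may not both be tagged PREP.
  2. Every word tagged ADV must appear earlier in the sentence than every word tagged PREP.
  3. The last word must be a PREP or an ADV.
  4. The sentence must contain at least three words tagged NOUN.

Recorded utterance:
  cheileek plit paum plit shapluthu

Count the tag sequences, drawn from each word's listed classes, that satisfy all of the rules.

Candidates per position — 1:cheileek {NOUN,PREP}; 2:plit {NOUN,ADV}; 3:paum {ADV,PREP}; 4:plit {NOUN,ADV}; 5:shapluthu {PREP}.
There are 16 candidate sequences in total.
The sequences that satisfy every rule: NOUN NOUN ADV NOUN PREP; NOUN NOUN PREP NOUN PREP.
Count = 2.

2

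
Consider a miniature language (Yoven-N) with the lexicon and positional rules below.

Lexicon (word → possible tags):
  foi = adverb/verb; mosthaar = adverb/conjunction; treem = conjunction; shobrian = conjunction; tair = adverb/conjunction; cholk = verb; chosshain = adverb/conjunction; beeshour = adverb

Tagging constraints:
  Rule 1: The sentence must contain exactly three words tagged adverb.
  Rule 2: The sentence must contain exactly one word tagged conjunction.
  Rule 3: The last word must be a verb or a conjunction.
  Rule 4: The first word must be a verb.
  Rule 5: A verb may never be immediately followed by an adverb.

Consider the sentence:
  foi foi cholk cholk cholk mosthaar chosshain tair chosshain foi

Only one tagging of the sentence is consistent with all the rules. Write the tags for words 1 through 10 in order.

verb verb verb verb verb conjunction adverb adverb adverb verb

Candidates per position — 1:foi {adverb,verb}; 2:foi {adverb,verb}; 3:cholk {verb}; 4:cholk {verb}; 5:cholk {verb}; 6:mosthaar {adverb,conjunction}; 7:chosshain {adverb,conjunction}; 8:tair {adverb,conjunction}; 9:chosshain {adverb,conjunction}; 10:foi {adverb,verb}.
Word 1 cannot be adverb — rule 4 would then fail for every completion. It is verb.
Word 2 cannot be adverb — rule 5 would then fail for every completion. It is verb.
Word 6 cannot be adverb — rule 5 would then fail for every completion. It is conjunction.
Word 7 cannot be conjunction — rule 2 would then fail for every completion. It is adverb.
Word 8 cannot be conjunction — rule 2 would then fail for every completion. It is adverb.
Word 9 cannot be conjunction — rule 2 would then fail for every completion. It is adverb.
Word 10 cannot be adverb — rule 1 would then fail for every completion. It is verb.
The unique satisfying tagging is: verb verb verb verb verb conjunction adverb adverb adverb verb.
Rule-by-rule: rule 1 holds; rule 2 holds; rule 3 holds; rule 4 holds; rule 5 holds.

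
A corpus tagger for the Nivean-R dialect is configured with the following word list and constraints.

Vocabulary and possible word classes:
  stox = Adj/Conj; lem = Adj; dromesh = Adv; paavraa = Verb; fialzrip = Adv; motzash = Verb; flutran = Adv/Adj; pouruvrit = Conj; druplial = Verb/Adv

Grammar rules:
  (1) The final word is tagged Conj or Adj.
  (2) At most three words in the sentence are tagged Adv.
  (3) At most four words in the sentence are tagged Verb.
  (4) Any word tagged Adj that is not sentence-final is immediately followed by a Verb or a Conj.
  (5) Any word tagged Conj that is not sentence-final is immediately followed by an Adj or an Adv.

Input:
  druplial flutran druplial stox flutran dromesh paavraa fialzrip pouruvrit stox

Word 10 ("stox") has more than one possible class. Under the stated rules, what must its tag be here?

Candidates per position — 1:druplial {Verb,Adv}; 2:flutran {Adv,Adj}; 3:druplial {Verb,Adv}; 4:stox {Adj,Conj}; 5:flutran {Adv,Adj}; 6:dromesh {Adv}; 7:paavraa {Verb}; 8:fialzrip {Adv}; 9:pouruvrit {Conj}; 10:stox {Adj,Conj}.
Position 4: tagging it Adj would leave rule 4 unsatisfiable, so it must be Conj.
Position 5: tagging it Adj would leave rule 4 unsatisfiable, so it must be Adv.
Position 10: tagging it Conj would leave rule 5 unsatisfiable, so it must be Adj.
Position 1: tagging it Adv would leave rule 2 unsatisfiable, so it must be Verb.
Position 2: tagging it Adv would leave rule 2 unsatisfiable, so it must be Adj.
Position 3: tagging it Adv would leave rule 2 unsatisfiable, so it must be Verb.
So the tagging must be: Verb Adj Verb Conj Adv Adv Verb Adv Conj Adj.
Check: rule 1 holds; rule 2 holds; rule 3 holds; rule 4 holds; rule 5 holds.

Adj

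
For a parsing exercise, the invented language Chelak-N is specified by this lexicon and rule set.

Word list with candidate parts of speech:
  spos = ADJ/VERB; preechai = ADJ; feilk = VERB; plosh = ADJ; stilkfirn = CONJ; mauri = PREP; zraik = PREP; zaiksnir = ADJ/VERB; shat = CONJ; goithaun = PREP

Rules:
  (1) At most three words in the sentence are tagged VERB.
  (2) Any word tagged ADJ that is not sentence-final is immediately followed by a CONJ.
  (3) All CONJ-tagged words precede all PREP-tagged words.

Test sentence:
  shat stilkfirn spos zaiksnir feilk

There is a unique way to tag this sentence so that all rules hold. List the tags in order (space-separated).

Candidates per position — 1:shat {CONJ}; 2:stilkfirn {CONJ}; 3:spos {ADJ,VERB}; 4:zaiksnir {ADJ,VERB}; 5:feilk {VERB}.
Position 3: tagging it ADJ would leave rule 2 unsatisfiable, so it must be VERB.
Position 4: tagging it ADJ would leave rule 2 unsatisfiable, so it must be VERB.
So the tagging must be: CONJ CONJ VERB VERB VERB.
Checking: rule 1 holds; rule 2 holds; rule 3 holds.

CONJ CONJ VERB VERB VERB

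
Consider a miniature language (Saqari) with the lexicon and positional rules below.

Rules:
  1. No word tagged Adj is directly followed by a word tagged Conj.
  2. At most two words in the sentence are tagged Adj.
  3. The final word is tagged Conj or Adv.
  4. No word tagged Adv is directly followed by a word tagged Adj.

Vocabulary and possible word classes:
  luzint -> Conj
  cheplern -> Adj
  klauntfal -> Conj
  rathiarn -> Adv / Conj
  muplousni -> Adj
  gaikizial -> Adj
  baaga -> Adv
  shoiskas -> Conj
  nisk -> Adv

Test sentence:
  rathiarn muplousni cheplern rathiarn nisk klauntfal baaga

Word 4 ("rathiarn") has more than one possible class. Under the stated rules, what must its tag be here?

Adv

Candidates per position — 1:rathiarn {Adv,Conj}; 2:muplousni {Adj}; 3:cheplern {Adj}; 4:rathiarn {Adv,Conj}; 5:nisk {Adv}; 6:klauntfal {Conj}; 7:baaga {Adv}.
If word 1 were Adv, no tagging could satisfy rule 4; so word 1 is Conj.
If word 4 were Conj, no tagging could satisfy rule 1; so word 4 is Adv.
That leaves exactly one tagging: Conj Adj Adj Adv Adv Conj Adv.
Check: rule 1 satisfied; rule 2 satisfied; rule 3 satisfied; rule 4 satisfied.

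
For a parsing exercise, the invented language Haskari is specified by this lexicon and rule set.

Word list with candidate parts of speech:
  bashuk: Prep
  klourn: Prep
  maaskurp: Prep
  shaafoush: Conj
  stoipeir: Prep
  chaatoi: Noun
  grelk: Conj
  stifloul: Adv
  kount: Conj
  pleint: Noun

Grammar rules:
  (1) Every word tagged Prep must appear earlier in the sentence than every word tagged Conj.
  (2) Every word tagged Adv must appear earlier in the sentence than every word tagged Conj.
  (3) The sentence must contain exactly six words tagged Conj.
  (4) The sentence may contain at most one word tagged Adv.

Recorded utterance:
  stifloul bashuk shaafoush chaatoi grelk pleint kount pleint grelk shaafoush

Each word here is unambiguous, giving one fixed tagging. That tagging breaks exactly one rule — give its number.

3

Fixed tagging: Adv Prep Conj Noun Conj Noun Conj Noun Conj Conj.
Applying the rules: R1 ✓, R2 ✓, R3 ✗, R4 ✓.
Only rule 3 fails.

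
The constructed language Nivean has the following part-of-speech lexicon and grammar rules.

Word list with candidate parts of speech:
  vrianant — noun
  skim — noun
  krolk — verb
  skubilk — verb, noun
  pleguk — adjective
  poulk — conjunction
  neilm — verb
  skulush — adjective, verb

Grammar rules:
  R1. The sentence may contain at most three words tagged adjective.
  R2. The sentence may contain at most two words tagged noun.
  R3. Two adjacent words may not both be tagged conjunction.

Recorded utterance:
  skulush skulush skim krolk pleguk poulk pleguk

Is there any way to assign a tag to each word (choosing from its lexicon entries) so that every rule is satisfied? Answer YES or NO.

Candidates per position — 1:skulush {adjective,verb}; 2:skulush {adjective,verb}; 3:skim {noun}; 4:krolk {verb}; 5:pleguk {adjective}; 6:poulk {conjunction}; 7:pleguk {adjective}.
One satisfying assignment: adjective verb noun verb adjective conjunction adjective.
Verifying each rule — rule 1 satisfied; rule 2 satisfied; rule 3 satisfied.

YES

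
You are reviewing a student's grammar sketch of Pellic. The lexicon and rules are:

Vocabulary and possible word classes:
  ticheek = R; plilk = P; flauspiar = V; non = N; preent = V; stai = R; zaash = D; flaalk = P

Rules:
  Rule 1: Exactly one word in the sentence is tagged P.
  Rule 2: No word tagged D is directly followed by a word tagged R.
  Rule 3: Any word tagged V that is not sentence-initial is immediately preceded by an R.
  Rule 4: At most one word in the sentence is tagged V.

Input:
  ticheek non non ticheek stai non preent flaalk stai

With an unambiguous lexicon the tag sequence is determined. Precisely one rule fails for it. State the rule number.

3

Fixed tagging: R N N R R N V P R.
Applying the rules: R1 ok, R2 ok, R3 fails, R4 ok.
Only rule 3 fails.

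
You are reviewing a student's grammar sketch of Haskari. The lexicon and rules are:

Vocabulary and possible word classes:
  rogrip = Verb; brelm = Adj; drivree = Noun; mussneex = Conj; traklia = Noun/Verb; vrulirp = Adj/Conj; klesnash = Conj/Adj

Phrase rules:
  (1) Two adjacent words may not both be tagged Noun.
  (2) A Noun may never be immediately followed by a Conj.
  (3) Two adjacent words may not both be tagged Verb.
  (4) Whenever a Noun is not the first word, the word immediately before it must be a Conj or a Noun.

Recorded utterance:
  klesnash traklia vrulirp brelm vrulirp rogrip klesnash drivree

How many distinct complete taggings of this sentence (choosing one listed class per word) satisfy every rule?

10

Candidates per position — 1:klesnash {Conj,Adj}; 2:traklia {Noun,Verb}; 3:vrulirp {Adj,Conj}; 4:brelm {Adj}; 5:vrulirp {Adj,Conj}; 6:rogrip {Verb}; 7:klesnash {Conj,Adj}; 8:drivree {Noun}.
There are 32 candidate sequences in total.
Checking each against the rules leaves 10 sequences.
Count = 10.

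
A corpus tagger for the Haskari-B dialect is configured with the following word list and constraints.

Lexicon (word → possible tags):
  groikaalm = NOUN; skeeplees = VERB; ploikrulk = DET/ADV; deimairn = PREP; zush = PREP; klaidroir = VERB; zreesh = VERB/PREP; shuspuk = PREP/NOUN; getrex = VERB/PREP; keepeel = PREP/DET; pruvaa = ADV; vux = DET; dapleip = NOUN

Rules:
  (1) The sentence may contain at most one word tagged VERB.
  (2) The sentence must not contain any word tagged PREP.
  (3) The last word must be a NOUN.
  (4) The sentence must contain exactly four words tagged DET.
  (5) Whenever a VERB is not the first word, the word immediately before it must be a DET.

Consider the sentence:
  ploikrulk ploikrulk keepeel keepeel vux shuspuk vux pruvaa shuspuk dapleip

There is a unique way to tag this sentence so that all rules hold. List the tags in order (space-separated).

ADV ADV DET DET DET NOUN DET ADV NOUN NOUN

Candidates per position — 1:ploikrulk {DET,ADV}; 2:ploikrulk {DET,ADV}; 3:keepeel {PREP,DET}; 4:keepeel {PREP,DET}; 5:vux {DET}; 6:shuspuk {PREP,NOUN}; 7:vux {DET}; 8:pruvaa {ADV}; 9:shuspuk {PREP,NOUN}; 10:dapleip {NOUN}.
Word 3 cannot be PREP — rule 2 would then fail for every completion. It is DET.
Word 4 cannot be PREP — rule 2 would then fail for every completion. It is DET.
Word 6 cannot be PREP — rule 2 would then fail for every completion. It is NOUN.
Word 9 cannot be PREP — rule 2 would then fail for every completion. It is NOUN.
Word 1 cannot be DET — rule 4 would then fail for every completion. It is ADV.
Word 2 cannot be DET — rule 4 would then fail for every completion. It is ADV.
The only consistent sequence is: ADV ADV DET DET DET NOUN DET ADV NOUN NOUN.
Rule-by-rule: rule 1 satisfied; rule 2 satisfied; rule 3 satisfied; rule 4 satisfied; rule 5 satisfied.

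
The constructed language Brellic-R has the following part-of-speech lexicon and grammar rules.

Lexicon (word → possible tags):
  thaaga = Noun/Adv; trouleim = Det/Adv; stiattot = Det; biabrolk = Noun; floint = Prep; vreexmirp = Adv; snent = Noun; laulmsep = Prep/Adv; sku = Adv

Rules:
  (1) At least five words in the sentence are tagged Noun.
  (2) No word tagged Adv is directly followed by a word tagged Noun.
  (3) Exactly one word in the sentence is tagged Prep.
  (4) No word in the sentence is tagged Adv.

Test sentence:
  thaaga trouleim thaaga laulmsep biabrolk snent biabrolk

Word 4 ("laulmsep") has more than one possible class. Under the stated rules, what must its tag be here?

Prep

Candidates per position — 1:thaaga {Noun,Adv}; 2:trouleim {Det,Adv}; 3:thaaga {Noun,Adv}; 4:laulmsep {Prep,Adv}; 5:biabrolk {Noun}; 6:snent {Noun}; 7:biabrolk {Noun}.
Position 1: tagging it Adv would leave rule 1 unsatisfiable, so it must be Noun.
Position 2: tagging it Adv would leave rule 4 unsatisfiable, so it must be Det.
Position 3: tagging it Adv would leave rule 1 unsatisfiable, so it must be Noun.
Position 4: tagging it Adv would leave rule 2 unsatisfiable, so it must be Prep.
That leaves exactly one tagging: Noun Det Noun Prep Noun Noun Noun.
Rule-by-rule: rule 1 satisfied; rule 2 satisfied; rule 3 satisfied; rule 4 satisfied.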